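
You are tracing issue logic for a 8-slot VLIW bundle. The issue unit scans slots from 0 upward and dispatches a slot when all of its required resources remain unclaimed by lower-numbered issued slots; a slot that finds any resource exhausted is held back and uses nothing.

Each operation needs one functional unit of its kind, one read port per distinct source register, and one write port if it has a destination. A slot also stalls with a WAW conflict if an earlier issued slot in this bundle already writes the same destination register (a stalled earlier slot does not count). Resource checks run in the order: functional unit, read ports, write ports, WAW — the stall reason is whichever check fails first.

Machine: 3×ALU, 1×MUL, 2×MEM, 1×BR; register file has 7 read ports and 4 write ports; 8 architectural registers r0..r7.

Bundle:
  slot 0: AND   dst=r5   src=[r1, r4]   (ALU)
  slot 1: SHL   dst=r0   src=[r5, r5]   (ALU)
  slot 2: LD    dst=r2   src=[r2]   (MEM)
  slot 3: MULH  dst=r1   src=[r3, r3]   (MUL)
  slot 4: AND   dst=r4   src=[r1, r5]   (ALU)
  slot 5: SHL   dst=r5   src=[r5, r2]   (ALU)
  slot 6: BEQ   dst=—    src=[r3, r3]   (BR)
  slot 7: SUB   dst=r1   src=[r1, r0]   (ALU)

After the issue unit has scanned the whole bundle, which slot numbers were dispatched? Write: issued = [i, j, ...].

issued = [0, 1, 2, 3, 6]

  0. ALU→r5 ⇒ go  {2A/1Mu/2Ld/1B | 5r 3w}
  1. ALU→r0 ⇒ go  {1A/1Mu/2Ld/1B | 4r 2w}
  2. MEM→r2 ⇒ go  {1A/1Mu/1Ld/1B | 3r 1w}
  3. MUL→r1 ⇒ go  {1A/0Mu/1Ld/1B | 2r 0w}
  4. ALU→r4 ⇒ no(WR_PORT)  {1A/0Mu/1Ld/1B | 2r 0w}
  5. ALU→r5 ⇒ no(WR_PORT)  {1A/0Mu/1Ld/1B | 2r 0w}
  6. BR ⇒ go  {1A/0Mu/1Ld/0B | 1r 0w}
  7. ALU→r1 ⇒ no(RD_PORT)  {1A/0Mu/1Ld/0B | 1r 0w}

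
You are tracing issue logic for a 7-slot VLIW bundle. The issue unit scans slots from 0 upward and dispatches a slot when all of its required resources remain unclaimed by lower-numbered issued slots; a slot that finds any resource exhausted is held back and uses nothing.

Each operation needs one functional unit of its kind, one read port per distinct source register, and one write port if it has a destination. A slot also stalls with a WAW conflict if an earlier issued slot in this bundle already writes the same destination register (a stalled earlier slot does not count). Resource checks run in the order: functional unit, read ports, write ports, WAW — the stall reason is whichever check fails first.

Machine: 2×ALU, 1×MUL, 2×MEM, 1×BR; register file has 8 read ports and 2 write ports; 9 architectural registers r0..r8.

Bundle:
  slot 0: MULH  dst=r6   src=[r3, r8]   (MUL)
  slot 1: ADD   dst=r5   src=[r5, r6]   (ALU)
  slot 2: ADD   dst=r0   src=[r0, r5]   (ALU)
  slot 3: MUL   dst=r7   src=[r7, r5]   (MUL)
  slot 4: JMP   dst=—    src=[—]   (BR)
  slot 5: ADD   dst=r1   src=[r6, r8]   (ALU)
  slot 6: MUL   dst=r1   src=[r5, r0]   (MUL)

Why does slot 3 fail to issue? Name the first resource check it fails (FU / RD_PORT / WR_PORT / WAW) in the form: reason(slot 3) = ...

  0. MUL→r6 ⇒ go  {2A/0Mu/2Ld/1B | 6r 1w}
  1. ALU→r5 ⇒ go  {1A/0Mu/2Ld/1B | 4r 0w}
  2. ALU→r0 ⇒ no(WR_PORT)  {1A/0Mu/2Ld/1B | 4r 0w}
  3. MUL→r7 ⇒ no(FU)  {1A/0Mu/2Ld/1B | 4r 0w}
  4. BR ⇒ go  {1A/0Mu/2Ld/0B | 4r 0w}
  5. ALU→r1 ⇒ no(WR_PORT)  {1A/0Mu/2Ld/0B | 4r 0w}
  6. MUL→r1 ⇒ no(FU)  {1A/0Mu/2Ld/0B | 4r 0w}

reason(slot 3) = FU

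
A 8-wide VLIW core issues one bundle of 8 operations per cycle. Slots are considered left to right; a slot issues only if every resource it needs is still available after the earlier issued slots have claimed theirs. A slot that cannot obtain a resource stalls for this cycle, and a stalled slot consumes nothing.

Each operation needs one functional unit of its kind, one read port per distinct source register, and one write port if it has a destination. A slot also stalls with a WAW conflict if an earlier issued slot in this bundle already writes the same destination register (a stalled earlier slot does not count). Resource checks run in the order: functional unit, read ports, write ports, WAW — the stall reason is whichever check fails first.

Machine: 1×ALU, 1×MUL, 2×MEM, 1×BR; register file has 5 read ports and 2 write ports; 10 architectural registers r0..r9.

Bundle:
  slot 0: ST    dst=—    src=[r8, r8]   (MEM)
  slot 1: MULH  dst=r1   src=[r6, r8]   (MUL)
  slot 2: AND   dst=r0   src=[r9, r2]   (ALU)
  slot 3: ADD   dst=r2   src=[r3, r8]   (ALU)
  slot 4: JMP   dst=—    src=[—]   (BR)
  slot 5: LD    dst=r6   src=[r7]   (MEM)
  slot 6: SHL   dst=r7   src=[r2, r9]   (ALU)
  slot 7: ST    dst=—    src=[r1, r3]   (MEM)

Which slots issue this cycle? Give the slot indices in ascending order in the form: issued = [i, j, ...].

issued = [0, 1, 2, 4]

(0) want 1×MEM +1rd +0wr — yes → AL1|MU1|ME1|BR1|rd4|wr2
(1) want 1×MUL +2rd +1wr — yes → AL1|MU0|ME1|BR1|rd2|wr1
(2) want 1×ALU +2rd +1wr — yes → AL0|MU0|ME1|BR1|rd0|wr0
(3) want 1×ALU +2rd +1wr — FU → AL0|MU0|ME1|BR1|rd0|wr0
(4) want 1×BR +0rd +0wr — yes → AL0|MU0|ME1|BR0|rd0|wr0
(5) want 1×MEM +1rd +1wr — RD_PORT → AL0|MU0|ME1|BR0|rd0|wr0
(6) want 1×ALU +2rd +1wr — FU → AL0|MU0|ME1|BR0|rd0|wr0
(7) want 1×MEM +2rd +0wr — RD_PORT → AL0|MU0|ME1|BR0|rd0|wr0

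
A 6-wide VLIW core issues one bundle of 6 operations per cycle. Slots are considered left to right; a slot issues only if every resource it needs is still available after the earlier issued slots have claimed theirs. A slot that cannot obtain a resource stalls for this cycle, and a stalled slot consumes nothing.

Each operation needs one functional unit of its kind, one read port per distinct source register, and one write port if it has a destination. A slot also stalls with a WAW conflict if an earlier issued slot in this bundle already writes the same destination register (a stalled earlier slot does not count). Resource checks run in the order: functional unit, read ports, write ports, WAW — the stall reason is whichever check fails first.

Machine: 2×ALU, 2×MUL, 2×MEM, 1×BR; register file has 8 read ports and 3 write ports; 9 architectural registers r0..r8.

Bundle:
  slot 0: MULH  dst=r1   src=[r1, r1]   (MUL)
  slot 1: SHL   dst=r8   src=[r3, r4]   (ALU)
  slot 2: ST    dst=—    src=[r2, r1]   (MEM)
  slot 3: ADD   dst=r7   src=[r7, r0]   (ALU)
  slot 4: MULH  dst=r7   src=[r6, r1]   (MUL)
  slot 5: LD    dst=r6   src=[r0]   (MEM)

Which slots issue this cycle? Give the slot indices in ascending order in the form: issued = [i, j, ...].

#0 MUL src=r1,r1 dispatched  <A:2 Mu:1 Ld:2 B:1 rd:7 wr:2>
#1 ALU src=r3,r4 dispatched  <A:1 Mu:1 Ld:2 B:1 rd:5 wr:1>
#2 MEM src=r2,r1 dispatched  <A:1 Mu:1 Ld:1 B:1 rd:3 wr:1>
#3 ALU src=r7,r0 dispatched  <A:0 Mu:1 Ld:1 B:1 rd:1 wr:0>
#4 MUL src=r6,r1 held:RD_PORT  <A:0 Mu:1 Ld:1 B:1 rd:1 wr:0>
#5 MEM src=r0 held:WR_PORT  <A:0 Mu:1 Ld:1 B:1 rd:1 wr:0>

issued = [0, 1, 2, 3]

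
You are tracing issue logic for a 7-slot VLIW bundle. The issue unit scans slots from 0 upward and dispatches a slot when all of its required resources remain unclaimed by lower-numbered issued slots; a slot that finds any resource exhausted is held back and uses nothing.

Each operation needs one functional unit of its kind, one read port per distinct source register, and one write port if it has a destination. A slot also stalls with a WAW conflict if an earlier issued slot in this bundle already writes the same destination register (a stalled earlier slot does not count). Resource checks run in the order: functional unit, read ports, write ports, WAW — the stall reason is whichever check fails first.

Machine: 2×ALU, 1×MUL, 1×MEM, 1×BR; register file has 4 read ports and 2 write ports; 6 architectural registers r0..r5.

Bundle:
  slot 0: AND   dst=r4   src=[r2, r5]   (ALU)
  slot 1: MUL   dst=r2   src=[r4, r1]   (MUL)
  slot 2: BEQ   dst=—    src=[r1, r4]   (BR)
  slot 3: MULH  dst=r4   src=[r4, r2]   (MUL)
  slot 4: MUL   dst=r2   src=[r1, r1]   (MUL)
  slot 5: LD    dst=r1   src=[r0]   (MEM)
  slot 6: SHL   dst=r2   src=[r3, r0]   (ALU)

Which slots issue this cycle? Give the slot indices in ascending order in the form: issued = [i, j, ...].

issued = [0, 1]

#0 ALU src=r2,r5 dispatched  <A:1 Mu:1 Ld:1 B:1 rd:2 wr:1>
#1 MUL src=r4,r1 dispatched  <A:1 Mu:0 Ld:1 B:1 rd:0 wr:0>
#2 BR src=r1,r4 held:RD_PORT  <A:1 Mu:0 Ld:1 B:1 rd:0 wr:0>
#3 MUL src=r4,r2 held:FU  <A:1 Mu:0 Ld:1 B:1 rd:0 wr:0>
#4 MUL src=r1,r1 held:FU  <A:1 Mu:0 Ld:1 B:1 rd:0 wr:0>
#5 MEM src=r0 held:RD_PORT  <A:1 Mu:0 Ld:1 B:1 rd:0 wr:0>
#6 ALU src=r3,r0 held:RD_PORT  <A:1 Mu:0 Ld:1 B:1 rd:0 wr:0>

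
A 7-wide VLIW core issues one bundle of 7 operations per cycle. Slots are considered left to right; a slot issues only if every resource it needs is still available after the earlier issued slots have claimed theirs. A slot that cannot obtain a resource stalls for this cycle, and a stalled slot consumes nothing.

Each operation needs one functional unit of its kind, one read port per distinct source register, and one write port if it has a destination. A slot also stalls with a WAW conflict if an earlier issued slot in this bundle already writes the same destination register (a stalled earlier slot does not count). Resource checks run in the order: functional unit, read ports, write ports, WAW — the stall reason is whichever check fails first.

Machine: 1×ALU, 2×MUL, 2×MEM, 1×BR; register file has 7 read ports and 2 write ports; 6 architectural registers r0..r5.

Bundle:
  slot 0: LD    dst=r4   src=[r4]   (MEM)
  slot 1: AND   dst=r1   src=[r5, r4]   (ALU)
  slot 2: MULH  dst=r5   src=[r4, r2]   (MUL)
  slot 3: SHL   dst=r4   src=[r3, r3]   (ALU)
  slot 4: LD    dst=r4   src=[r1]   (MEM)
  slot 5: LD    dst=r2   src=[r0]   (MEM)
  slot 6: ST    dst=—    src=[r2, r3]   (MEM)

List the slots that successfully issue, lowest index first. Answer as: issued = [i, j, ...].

issued = [0, 1, 6]

#0 MEM src=r4 dispatched  <A:1 Mu:2 Ld:1 B:1 rd:6 wr:1>
#1 ALU src=r5,r4 dispatched  <A:0 Mu:2 Ld:1 B:1 rd:4 wr:0>
#2 MUL src=r4,r2 held:WR_PORT  <A:0 Mu:2 Ld:1 B:1 rd:4 wr:0>
#3 ALU src=r3,r3 held:FU  <A:0 Mu:2 Ld:1 B:1 rd:4 wr:0>
#4 MEM src=r1 held:WR_PORT  <A:0 Mu:2 Ld:1 B:1 rd:4 wr:0>
#5 MEM src=r0 held:WR_PORT  <A:0 Mu:2 Ld:1 B:1 rd:4 wr:0>
#6 MEM src=r2,r3 dispatched  <A:0 Mu:2 Ld:0 B:1 rd:2 wr:0>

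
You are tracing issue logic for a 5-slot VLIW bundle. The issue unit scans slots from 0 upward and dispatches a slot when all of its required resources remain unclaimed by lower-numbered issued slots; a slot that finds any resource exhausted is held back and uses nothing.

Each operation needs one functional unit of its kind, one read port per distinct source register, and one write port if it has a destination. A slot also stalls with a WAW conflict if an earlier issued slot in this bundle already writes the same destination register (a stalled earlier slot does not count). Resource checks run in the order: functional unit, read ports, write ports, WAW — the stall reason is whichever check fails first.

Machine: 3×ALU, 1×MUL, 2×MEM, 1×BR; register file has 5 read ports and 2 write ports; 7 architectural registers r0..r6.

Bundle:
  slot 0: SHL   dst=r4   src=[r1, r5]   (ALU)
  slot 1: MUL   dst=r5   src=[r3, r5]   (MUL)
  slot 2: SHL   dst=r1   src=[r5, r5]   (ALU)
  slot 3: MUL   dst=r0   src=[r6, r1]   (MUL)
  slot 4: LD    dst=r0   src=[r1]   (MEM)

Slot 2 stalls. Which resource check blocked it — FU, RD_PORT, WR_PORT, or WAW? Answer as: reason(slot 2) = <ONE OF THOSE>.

  0. ALU→r4 ⇒ go  {2A/1Mu/2Ld/1B | 3r 1w}
  1. MUL→r5 ⇒ go  {2A/0Mu/2Ld/1B | 1r 0w}
  2. ALU→r1 ⇒ no(WR_PORT)  {2A/0Mu/2Ld/1B | 1r 0w}
  3. MUL→r0 ⇒ no(FU)  {2A/0Mu/2Ld/1B | 1r 0w}
  4. MEM→r0 ⇒ no(WR_PORT)  {2A/0Mu/2Ld/1B | 1r 0w}

reason(slot 2) = WR_PORT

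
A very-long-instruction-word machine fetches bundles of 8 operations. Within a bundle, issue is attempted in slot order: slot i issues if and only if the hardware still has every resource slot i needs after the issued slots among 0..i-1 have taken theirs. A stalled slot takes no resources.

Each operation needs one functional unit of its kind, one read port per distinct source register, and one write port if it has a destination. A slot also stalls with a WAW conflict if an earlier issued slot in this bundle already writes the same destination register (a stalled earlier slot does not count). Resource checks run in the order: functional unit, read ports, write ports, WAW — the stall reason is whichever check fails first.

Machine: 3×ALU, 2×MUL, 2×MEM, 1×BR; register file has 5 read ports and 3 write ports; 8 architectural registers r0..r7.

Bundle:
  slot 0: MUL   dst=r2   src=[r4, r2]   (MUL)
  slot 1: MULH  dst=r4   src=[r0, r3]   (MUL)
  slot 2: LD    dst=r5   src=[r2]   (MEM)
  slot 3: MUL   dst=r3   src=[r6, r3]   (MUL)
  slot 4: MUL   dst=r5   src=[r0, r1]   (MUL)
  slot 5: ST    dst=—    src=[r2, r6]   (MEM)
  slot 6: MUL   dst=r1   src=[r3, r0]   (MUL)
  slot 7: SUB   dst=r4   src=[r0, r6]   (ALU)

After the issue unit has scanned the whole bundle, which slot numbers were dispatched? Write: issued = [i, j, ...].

  0. MUL→r2 ⇒ go  {3A/1Mu/2Ld/1B | 3r 2w}
  1. MUL→r4 ⇒ go  {3A/0Mu/2Ld/1B | 1r 1w}
  2. MEM→r5 ⇒ go  {3A/0Mu/1Ld/1B | 0r 0w}
  3. MUL→r3 ⇒ no(FU)  {3A/0Mu/1Ld/1B | 0r 0w}
  4. MUL→r5 ⇒ no(FU)  {3A/0Mu/1Ld/1B | 0r 0w}
  5. MEM ⇒ no(RD_PORT)  {3A/0Mu/1Ld/1B | 0r 0w}
  6. MUL→r1 ⇒ no(FU)  {3A/0Mu/1Ld/1B | 0r 0w}
  7. ALU→r4 ⇒ no(RD_PORT)  {3A/0Mu/1Ld/1B | 0r 0w}

issued = [0, 1, 2]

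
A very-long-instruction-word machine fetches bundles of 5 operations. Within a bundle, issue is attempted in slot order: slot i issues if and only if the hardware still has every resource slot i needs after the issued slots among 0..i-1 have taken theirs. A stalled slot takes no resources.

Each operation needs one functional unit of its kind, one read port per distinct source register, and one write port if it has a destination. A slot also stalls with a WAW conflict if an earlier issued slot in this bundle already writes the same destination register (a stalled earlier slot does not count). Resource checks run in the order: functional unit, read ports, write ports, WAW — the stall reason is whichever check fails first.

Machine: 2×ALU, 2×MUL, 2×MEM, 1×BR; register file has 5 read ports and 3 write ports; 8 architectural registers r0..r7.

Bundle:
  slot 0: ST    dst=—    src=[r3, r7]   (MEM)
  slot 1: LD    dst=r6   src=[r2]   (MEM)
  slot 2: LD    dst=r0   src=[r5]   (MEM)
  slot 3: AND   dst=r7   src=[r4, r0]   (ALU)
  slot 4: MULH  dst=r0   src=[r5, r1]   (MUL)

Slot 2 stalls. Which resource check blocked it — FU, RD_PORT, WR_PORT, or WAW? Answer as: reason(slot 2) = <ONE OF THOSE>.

slot 0 (MEM): ISSUE — free A2,Mu2,Ld1,B1 rp3 wp3
slot 1 (MEM): ISSUE — free A2,Mu2,Ld0,B1 rp2 wp2
slot 2 (MEM): stall FU — free A2,Mu2,Ld0,B1 rp2 wp2
slot 3 (ALU): ISSUE — free A1,Mu2,Ld0,B1 rp0 wp1
slot 4 (MUL): stall RD_PORT — free A1,Mu2,Ld0,B1 rp0 wp1

reason(slot 2) = FU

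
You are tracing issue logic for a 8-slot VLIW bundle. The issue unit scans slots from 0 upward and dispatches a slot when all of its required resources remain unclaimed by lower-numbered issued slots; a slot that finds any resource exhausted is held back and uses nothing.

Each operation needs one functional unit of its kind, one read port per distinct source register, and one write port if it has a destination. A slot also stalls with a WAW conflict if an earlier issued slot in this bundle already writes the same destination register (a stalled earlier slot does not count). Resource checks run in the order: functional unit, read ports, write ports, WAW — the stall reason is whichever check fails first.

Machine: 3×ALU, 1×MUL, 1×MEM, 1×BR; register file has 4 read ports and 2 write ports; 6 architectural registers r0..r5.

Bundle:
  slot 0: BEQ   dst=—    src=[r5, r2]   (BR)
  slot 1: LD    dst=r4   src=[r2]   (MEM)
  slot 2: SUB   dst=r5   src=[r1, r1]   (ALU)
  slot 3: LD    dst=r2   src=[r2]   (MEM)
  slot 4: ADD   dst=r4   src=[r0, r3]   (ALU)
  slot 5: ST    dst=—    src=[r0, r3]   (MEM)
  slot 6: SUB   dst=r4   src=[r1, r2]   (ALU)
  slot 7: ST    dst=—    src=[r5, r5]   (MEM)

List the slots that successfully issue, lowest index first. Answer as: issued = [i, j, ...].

issued = [0, 1, 2]

slot 0 (BR): ISSUE — free A3,Mu1,Ld1,B0 rp2 wp2
slot 1 (MEM): ISSUE — free A3,Mu1,Ld0,B0 rp1 wp1
slot 2 (ALU): ISSUE — free A2,Mu1,Ld0,B0 rp0 wp0
slot 3 (MEM): stall FU — free A2,Mu1,Ld0,B0 rp0 wp0
slot 4 (ALU): stall RD_PORT — free A2,Mu1,Ld0,B0 rp0 wp0
slot 5 (MEM): stall FU — free A2,Mu1,Ld0,B0 rp0 wp0
slot 6 (ALU): stall RD_PORT — free A2,Mu1,Ld0,B0 rp0 wp0
slot 7 (MEM): stall FU — free A2,Mu1,Ld0,B0 rp0 wp0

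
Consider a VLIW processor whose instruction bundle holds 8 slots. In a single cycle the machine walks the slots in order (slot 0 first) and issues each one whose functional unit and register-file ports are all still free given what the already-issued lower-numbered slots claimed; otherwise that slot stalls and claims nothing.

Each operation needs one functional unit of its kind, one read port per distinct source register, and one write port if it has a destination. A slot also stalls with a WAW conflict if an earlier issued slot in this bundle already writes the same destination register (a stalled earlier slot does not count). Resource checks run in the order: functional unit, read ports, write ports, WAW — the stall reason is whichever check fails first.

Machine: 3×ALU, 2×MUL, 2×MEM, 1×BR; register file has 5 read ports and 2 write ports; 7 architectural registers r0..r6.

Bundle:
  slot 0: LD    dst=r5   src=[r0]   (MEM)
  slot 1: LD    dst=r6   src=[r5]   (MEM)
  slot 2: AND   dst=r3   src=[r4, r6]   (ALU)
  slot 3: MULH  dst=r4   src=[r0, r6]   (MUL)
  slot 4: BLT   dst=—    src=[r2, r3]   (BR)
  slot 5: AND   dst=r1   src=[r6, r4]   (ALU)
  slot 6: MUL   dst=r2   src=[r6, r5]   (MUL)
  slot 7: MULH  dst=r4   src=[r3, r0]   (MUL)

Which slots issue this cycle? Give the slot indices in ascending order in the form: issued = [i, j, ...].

issued = [0, 1, 4]

slot 0 (MEM): ISSUE — free A3,Mu2,Ld1,B1 rp4 wp1
slot 1 (MEM): ISSUE — free A3,Mu2,Ld0,B1 rp3 wp0
slot 2 (ALU): stall WR_PORT — free A3,Mu2,Ld0,B1 rp3 wp0
slot 3 (MUL): stall WR_PORT — free A3,Mu2,Ld0,B1 rp3 wp0
slot 4 (BR): ISSUE — free A3,Mu2,Ld0,B0 rp1 wp0
slot 5 (ALU): stall RD_PORT — free A3,Mu2,Ld0,B0 rp1 wp0
slot 6 (MUL): stall RD_PORT — free A3,Mu2,Ld0,B0 rp1 wp0
slot 7 (MUL): stall RD_PORT — free A3,Mu2,Ld0,B0 rp1 wp0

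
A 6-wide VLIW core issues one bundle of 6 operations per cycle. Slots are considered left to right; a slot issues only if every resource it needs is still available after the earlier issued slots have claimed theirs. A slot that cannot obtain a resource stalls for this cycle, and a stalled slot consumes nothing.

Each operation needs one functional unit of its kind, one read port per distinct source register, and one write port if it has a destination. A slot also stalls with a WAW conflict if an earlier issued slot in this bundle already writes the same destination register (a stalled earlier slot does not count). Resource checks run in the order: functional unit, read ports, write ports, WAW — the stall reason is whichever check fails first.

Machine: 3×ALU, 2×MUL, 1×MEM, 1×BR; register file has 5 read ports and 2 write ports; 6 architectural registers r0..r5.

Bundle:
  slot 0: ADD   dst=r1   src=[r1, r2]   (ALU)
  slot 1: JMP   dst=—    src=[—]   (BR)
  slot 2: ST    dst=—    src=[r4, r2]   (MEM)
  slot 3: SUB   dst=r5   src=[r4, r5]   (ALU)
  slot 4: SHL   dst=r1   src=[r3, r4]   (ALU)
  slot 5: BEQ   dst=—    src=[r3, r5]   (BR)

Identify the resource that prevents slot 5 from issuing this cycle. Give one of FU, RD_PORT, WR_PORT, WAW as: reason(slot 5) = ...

  0. ALU→r1 ⇒ go  {2A/2Mu/1Ld/1B | 3r 1w}
  1. BR ⇒ go  {2A/2Mu/1Ld/0B | 3r 1w}
  2. MEM ⇒ go  {2A/2Mu/0Ld/0B | 1r 1w}
  3. ALU→r5 ⇒ no(RD_PORT)  {2A/2Mu/0Ld/0B | 1r 1w}
  4. ALU→r1 ⇒ no(RD_PORT)  {2A/2Mu/0Ld/0B | 1r 1w}
  5. BR ⇒ no(FU)  {2A/2Mu/0Ld/0B | 1r 1w}

reason(slot 5) = FU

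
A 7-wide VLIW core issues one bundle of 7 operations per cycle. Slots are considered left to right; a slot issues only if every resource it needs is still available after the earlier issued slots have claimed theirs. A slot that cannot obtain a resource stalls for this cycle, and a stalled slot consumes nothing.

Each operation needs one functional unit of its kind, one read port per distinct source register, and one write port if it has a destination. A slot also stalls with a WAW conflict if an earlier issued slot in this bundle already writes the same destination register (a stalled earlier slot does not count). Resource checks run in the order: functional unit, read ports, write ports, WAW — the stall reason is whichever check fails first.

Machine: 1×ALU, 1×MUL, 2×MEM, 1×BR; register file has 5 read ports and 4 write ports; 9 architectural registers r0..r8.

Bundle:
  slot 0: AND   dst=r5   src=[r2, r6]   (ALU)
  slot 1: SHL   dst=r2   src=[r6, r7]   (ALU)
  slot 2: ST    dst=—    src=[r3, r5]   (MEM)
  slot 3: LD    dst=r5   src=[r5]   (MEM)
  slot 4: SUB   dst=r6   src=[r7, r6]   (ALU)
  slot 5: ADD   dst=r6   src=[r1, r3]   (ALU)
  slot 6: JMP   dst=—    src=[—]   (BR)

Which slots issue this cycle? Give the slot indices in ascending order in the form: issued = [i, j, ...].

issued = [0, 2, 6]

  0. ALU→r5 ⇒ go  {0A/1Mu/2Ld/1B | 3r 3w}
  1. ALU→r2 ⇒ no(FU)  {0A/1Mu/2Ld/1B | 3r 3w}
  2. MEM ⇒ go  {0A/1Mu/1Ld/1B | 1r 3w}
  3. MEM→r5 ⇒ no(WAW)  {0A/1Mu/1Ld/1B | 1r 3w}
  4. ALU→r6 ⇒ no(FU)  {0A/1Mu/1Ld/1B | 1r 3w}
  5. ALU→r6 ⇒ no(FU)  {0A/1Mu/1Ld/1B | 1r 3w}
  6. BR ⇒ go  {0A/1Mu/1Ld/0B | 1r 3w}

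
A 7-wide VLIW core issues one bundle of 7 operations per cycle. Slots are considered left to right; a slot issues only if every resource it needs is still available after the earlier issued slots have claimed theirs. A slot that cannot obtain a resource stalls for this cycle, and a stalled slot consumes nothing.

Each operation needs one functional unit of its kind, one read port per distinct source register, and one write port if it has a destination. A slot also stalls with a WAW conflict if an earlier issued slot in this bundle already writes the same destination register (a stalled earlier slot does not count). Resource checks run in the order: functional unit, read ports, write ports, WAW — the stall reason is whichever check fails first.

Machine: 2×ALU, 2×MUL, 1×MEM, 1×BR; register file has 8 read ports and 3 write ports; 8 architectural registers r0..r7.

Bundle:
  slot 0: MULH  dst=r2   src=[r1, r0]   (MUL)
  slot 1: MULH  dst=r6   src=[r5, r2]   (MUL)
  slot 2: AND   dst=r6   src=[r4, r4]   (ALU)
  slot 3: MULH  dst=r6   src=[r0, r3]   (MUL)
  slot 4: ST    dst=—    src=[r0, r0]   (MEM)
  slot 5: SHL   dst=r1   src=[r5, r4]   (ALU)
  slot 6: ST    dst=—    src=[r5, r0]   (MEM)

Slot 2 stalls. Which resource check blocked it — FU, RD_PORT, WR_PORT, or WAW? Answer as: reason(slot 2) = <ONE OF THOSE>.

reason(slot 2) = WAW

slot 0 (MUL): ISSUE — free A2,Mu1,Ld1,B1 rp6 wp2
slot 1 (MUL): ISSUE — free A2,Mu0,Ld1,B1 rp4 wp1
slot 2 (ALU): stall WAW — free A2,Mu0,Ld1,B1 rp4 wp1
slot 3 (MUL): stall FU — free A2,Mu0,Ld1,B1 rp4 wp1
slot 4 (MEM): ISSUE — free A2,Mu0,Ld0,B1 rp3 wp1
slot 5 (ALU): ISSUE — free A1,Mu0,Ld0,B1 rp1 wp0
slot 6 (MEM): stall FU — free A1,Mu0,Ld0,B1 rp1 wp0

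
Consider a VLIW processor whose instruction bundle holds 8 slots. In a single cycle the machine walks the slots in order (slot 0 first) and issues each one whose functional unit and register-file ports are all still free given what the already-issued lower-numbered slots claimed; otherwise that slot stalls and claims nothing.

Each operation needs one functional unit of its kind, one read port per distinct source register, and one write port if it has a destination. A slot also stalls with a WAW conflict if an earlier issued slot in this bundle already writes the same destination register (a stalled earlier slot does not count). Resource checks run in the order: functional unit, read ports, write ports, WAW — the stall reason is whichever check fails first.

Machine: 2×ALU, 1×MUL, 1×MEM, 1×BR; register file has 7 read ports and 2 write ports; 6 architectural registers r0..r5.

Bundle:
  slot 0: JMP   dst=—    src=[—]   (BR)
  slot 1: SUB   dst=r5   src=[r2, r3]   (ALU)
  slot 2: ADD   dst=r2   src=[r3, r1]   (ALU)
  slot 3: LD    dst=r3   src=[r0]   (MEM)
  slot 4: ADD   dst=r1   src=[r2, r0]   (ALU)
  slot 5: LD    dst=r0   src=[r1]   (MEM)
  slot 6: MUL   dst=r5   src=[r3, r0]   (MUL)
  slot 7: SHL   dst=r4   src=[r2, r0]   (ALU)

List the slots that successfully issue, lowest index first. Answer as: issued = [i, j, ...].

issued = [0, 1, 2]

slot 0 (BR): ISSUE — free A2,Mu1,Ld1,B0 rp7 wp2
slot 1 (ALU): ISSUE — free A1,Mu1,Ld1,B0 rp5 wp1
slot 2 (ALU): ISSUE — free A0,Mu1,Ld1,B0 rp3 wp0
slot 3 (MEM): stall WR_PORT — free A0,Mu1,Ld1,B0 rp3 wp0
slot 4 (ALU): stall FU — free A0,Mu1,Ld1,B0 rp3 wp0
slot 5 (MEM): stall WR_PORT — free A0,Mu1,Ld1,B0 rp3 wp0
slot 6 (MUL): stall WR_PORT — free A0,Mu1,Ld1,B0 rp3 wp0
slot 7 (ALU): stall FU — free A0,Mu1,Ld1,B0 rp3 wp0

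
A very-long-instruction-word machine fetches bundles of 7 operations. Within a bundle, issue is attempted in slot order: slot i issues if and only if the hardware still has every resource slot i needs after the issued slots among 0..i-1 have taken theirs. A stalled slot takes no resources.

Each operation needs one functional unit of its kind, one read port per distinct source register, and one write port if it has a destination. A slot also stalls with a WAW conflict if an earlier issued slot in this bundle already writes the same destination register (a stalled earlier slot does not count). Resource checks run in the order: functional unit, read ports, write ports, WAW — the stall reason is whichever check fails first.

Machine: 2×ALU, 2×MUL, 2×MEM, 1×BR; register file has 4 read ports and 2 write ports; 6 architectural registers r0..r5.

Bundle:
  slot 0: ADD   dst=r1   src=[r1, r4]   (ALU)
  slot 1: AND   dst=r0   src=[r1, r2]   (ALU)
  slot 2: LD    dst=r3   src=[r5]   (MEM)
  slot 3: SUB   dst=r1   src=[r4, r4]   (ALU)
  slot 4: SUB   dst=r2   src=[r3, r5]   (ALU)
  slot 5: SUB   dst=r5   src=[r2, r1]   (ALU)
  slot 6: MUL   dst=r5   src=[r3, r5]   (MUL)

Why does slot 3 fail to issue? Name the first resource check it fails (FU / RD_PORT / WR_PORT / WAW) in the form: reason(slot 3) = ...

reason(slot 3) = FU

[0] ALU needs rd=2 wr=1: ok; after: ALU=1 MUL=2 MEM=2 BR=1, R=2, W=1
[1] ALU needs rd=2 wr=1: ok; after: ALU=0 MUL=2 MEM=2 BR=1, R=0, W=0
[2] MEM needs rd=1 wr=1: RD_PORT; after: ALU=0 MUL=2 MEM=2 BR=1, R=0, W=0
[3] ALU needs rd=1 wr=1: FU; after: ALU=0 MUL=2 MEM=2 BR=1, R=0, W=0
[4] ALU needs rd=2 wr=1: FU; after: ALU=0 MUL=2 MEM=2 BR=1, R=0, W=0
[5] ALU needs rd=2 wr=1: FU; after: ALU=0 MUL=2 MEM=2 BR=1, R=0, W=0
[6] MUL needs rd=2 wr=1: RD_PORT; after: ALU=0 MUL=2 MEM=2 BR=1, R=0, W=0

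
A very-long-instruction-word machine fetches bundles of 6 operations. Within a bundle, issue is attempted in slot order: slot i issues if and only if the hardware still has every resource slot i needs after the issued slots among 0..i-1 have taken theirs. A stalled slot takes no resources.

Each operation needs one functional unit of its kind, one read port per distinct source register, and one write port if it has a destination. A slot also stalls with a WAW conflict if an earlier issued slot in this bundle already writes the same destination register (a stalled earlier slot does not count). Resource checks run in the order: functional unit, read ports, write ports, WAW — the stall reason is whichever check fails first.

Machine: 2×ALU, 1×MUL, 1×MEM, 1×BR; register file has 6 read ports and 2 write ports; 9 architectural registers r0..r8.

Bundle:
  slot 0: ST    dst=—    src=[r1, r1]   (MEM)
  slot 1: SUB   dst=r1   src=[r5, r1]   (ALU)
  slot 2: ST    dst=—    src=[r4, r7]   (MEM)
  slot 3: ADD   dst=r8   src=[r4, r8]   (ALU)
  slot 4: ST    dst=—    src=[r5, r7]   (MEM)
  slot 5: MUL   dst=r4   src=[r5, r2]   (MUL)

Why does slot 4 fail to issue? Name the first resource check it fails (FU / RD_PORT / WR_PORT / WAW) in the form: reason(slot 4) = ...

slot 0 (MEM): ISSUE — free A2,Mu1,Ld0,B1 rp5 wp2
slot 1 (ALU): ISSUE — free A1,Mu1,Ld0,B1 rp3 wp1
slot 2 (MEM): stall FU — free A1,Mu1,Ld0,B1 rp3 wp1
slot 3 (ALU): ISSUE — free A0,Mu1,Ld0,B1 rp1 wp0
slot 4 (MEM): stall FU — free A0,Mu1,Ld0,B1 rp1 wp0
slot 5 (MUL): stall RD_PORT — free A0,Mu1,Ld0,B1 rp1 wp0

reason(slot 4) = FU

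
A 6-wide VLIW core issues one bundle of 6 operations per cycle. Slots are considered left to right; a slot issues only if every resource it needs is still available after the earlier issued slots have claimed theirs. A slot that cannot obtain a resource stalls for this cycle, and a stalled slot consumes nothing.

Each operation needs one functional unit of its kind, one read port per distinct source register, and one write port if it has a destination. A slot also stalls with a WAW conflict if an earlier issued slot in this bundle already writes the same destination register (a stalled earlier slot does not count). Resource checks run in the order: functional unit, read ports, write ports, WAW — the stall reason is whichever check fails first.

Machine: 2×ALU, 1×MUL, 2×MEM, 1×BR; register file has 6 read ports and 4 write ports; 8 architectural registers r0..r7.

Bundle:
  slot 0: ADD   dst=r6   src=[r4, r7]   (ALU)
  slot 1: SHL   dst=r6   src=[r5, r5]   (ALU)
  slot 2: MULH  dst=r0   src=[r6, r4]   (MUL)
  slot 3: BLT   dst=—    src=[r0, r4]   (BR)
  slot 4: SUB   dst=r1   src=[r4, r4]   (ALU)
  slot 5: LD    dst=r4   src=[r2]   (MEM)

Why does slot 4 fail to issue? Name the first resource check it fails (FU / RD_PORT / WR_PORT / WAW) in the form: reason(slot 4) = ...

[0] ALU needs rd=2 wr=1: ok; after: ALU=1 MUL=1 MEM=2 BR=1, R=4, W=3
[1] ALU needs rd=1 wr=1: WAW; after: ALU=1 MUL=1 MEM=2 BR=1, R=4, W=3
[2] MUL needs rd=2 wr=1: ok; after: ALU=1 MUL=0 MEM=2 BR=1, R=2, W=2
[3] BR needs rd=2 wr=0: ok; after: ALU=1 MUL=0 MEM=2 BR=0, R=0, W=2
[4] ALU needs rd=1 wr=1: RD_PORT; after: ALU=1 MUL=0 MEM=2 BR=0, R=0, W=2
[5] MEM needs rd=1 wr=1: RD_PORT; after: ALU=1 MUL=0 MEM=2 BR=0, R=0, W=2

reason(slot 4) = RD_PORT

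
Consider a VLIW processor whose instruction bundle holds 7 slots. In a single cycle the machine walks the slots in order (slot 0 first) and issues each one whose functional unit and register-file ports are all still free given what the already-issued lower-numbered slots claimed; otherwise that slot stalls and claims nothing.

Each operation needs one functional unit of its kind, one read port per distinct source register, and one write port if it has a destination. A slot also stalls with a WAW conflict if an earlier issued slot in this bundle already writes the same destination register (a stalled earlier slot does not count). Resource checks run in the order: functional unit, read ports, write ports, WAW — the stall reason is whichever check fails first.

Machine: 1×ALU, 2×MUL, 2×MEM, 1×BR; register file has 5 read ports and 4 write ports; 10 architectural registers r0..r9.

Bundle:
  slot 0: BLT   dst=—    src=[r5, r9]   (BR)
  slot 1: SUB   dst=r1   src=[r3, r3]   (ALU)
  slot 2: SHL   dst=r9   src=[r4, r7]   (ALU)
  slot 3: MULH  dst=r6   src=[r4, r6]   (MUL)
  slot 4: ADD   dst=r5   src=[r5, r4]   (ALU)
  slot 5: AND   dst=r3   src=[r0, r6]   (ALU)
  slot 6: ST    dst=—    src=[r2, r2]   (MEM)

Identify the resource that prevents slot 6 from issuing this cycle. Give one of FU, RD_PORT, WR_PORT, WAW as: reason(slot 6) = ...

(0) want 1×BR +2rd +0wr — yes → AL1|MU2|ME2|BR0|rd3|wr4
(1) want 1×ALU +1rd +1wr — yes → AL0|MU2|ME2|BR0|rd2|wr3
(2) want 1×ALU +2rd +1wr — FU → AL0|MU2|ME2|BR0|rd2|wr3
(3) want 1×MUL +2rd +1wr — yes → AL0|MU1|ME2|BR0|rd0|wr2
(4) want 1×ALU +2rd +1wr — FU → AL0|MU1|ME2|BR0|rd0|wr2
(5) want 1×ALU +2rd +1wr — FU → AL0|MU1|ME2|BR0|rd0|wr2
(6) want 1×MEM +1rd +0wr — RD_PORT → AL0|MU1|ME2|BR0|rd0|wr2

reason(slot 6) = RD_PORT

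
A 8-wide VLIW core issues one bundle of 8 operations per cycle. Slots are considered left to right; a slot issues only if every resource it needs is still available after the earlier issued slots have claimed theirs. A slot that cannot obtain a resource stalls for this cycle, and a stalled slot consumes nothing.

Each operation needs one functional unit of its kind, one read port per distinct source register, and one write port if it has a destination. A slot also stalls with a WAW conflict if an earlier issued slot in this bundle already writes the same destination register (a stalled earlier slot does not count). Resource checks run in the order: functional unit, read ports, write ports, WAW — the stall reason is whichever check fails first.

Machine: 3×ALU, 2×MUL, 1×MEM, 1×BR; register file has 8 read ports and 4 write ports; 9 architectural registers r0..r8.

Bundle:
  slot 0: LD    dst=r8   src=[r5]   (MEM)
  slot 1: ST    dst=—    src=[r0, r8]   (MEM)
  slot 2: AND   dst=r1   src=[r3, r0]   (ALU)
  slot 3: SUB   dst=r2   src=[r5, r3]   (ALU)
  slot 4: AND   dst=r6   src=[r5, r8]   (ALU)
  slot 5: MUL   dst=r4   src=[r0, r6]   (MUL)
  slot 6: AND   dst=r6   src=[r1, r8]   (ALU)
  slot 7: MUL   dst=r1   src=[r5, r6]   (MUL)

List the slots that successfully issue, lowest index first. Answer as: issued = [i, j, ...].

#0 MEM src=r5 dispatched  <A:3 Mu:2 Ld:0 B:1 rd:7 wr:3>
#1 MEM src=r0,r8 held:FU  <A:3 Mu:2 Ld:0 B:1 rd:7 wr:3>
#2 ALU src=r3,r0 dispatched  <A:2 Mu:2 Ld:0 B:1 rd:5 wr:2>
#3 ALU src=r5,r3 dispatched  <A:1 Mu:2 Ld:0 B:1 rd:3 wr:1>
#4 ALU src=r5,r8 dispatched  <A:0 Mu:2 Ld:0 B:1 rd:1 wr:0>
#5 MUL src=r0,r6 held:RD_PORT  <A:0 Mu:2 Ld:0 B:1 rd:1 wr:0>
#6 ALU src=r1,r8 held:FU  <A:0 Mu:2 Ld:0 B:1 rd:1 wr:0>
#7 MUL src=r5,r6 held:RD_PORT  <A:0 Mu:2 Ld:0 B:1 rd:1 wr:0>

issued = [0, 2, 3, 4]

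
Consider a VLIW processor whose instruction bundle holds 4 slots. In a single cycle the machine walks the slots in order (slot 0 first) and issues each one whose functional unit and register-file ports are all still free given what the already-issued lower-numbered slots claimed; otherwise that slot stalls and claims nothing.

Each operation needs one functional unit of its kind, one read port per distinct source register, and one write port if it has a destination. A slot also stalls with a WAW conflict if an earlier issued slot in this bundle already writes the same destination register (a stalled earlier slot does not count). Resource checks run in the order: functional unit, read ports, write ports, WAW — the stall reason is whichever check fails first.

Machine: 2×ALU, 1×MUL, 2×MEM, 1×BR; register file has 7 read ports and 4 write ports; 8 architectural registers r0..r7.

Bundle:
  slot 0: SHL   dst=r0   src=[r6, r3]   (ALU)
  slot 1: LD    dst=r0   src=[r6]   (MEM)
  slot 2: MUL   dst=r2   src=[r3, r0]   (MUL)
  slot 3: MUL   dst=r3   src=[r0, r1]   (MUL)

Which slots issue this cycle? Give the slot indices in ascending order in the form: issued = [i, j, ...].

slot 0 (ALU): ISSUE — free A1,Mu1,Ld2,B1 rp5 wp3
slot 1 (MEM): stall WAW — free A1,Mu1,Ld2,B1 rp5 wp3
slot 2 (MUL): ISSUE — free A1,Mu0,Ld2,B1 rp3 wp2
slot 3 (MUL): stall FU — free A1,Mu0,Ld2,B1 rp3 wp2

issued = [0, 2]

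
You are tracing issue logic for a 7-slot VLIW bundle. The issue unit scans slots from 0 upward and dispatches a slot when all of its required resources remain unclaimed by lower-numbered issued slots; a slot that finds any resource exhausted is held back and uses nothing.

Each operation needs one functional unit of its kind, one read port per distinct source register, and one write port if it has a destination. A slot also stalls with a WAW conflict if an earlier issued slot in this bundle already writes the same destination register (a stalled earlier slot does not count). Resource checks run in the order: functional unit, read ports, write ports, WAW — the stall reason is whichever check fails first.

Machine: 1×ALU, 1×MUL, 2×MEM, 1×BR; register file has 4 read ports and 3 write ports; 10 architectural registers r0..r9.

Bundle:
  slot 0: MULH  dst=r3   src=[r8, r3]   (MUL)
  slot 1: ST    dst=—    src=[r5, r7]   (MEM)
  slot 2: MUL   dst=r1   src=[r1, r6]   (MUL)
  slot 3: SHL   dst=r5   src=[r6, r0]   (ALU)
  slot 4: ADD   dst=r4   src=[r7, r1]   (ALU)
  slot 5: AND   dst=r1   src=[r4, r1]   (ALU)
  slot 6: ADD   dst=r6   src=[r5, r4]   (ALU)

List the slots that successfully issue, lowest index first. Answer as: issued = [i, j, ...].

issued = [0, 1]

(0) want 1×MUL +2rd +1wr — yes → AL1|MU0|ME2|BR1|rd2|wr2
(1) want 1×MEM +2rd +0wr — yes → AL1|MU0|ME1|BR1|rd0|wr2
(2) want 1×MUL +2rd +1wr — FU → AL1|MU0|ME1|BR1|rd0|wr2
(3) want 1×ALU +2rd +1wr — RD_PORT → AL1|MU0|ME1|BR1|rd0|wr2
(4) want 1×ALU +2rd +1wr — RD_PORT → AL1|MU0|ME1|BR1|rd0|wr2
(5) want 1×ALU +2rd +1wr — RD_PORT → AL1|MU0|ME1|BR1|rd0|wr2
(6) want 1×ALU +2rd +1wr — RD_PORT → AL1|MU0|ME1|BR1|rd0|wr2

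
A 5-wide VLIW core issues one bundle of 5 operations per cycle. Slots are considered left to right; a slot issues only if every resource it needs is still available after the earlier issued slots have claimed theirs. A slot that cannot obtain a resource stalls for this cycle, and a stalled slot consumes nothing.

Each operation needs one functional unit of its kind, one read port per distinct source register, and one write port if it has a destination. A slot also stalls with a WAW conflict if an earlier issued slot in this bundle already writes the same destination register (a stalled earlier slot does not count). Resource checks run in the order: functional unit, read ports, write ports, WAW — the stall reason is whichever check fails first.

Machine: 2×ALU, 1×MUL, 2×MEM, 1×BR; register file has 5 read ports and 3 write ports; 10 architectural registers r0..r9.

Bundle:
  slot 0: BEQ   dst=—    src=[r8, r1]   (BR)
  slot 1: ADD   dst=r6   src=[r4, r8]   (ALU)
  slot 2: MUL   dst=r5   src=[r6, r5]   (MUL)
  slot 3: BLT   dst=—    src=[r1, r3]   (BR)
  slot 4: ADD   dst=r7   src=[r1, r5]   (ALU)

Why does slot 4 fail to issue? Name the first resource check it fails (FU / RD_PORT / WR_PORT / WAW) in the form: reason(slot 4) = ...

#0 BR src=r8,r1 dispatched  <A:2 Mu:1 Ld:2 B:0 rd:3 wr:3>
#1 ALU src=r4,r8 dispatched  <A:1 Mu:1 Ld:2 B:0 rd:1 wr:2>
#2 MUL src=r6,r5 held:RD_PORT  <A:1 Mu:1 Ld:2 B:0 rd:1 wr:2>
#3 BR src=r1,r3 held:FU  <A:1 Mu:1 Ld:2 B:0 rd:1 wr:2>
#4 ALU src=r1,r5 held:RD_PORT  <A:1 Mu:1 Ld:2 B:0 rd:1 wr:2>

reason(slot 4) = RD_PORT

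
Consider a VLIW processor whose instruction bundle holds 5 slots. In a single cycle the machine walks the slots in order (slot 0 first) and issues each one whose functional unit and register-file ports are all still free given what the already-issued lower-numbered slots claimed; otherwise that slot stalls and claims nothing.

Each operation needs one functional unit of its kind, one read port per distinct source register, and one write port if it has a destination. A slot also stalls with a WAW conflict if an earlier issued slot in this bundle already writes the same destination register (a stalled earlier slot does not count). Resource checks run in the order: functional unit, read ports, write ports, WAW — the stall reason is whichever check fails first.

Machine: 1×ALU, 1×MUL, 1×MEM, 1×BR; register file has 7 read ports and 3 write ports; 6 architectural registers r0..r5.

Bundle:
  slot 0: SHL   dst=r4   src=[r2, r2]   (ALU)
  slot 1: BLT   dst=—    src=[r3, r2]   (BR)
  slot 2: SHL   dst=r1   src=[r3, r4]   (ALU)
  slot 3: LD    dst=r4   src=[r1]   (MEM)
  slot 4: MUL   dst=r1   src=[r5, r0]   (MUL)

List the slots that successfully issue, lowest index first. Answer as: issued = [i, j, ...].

[0] ALU needs rd=1 wr=1: ok; after: ALU=0 MUL=1 MEM=1 BR=1, R=6, W=2
[1] BR needs rd=2 wr=0: ok; after: ALU=0 MUL=1 MEM=1 BR=0, R=4, W=2
[2] ALU needs rd=2 wr=1: FU; after: ALU=0 MUL=1 MEM=1 BR=0, R=4, W=2
[3] MEM needs rd=1 wr=1: WAW; after: ALU=0 MUL=1 MEM=1 BR=0, R=4, W=2
[4] MUL needs rd=2 wr=1: ok; after: ALU=0 MUL=0 MEM=1 BR=0, R=2, W=1

issued = [0, 1, 4]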